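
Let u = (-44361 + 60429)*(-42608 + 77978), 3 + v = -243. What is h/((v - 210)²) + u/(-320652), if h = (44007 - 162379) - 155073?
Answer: -1095027232925/617361984 ≈ -1773.7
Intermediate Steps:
v = -246 (v = -3 - 243 = -246)
u = 568325160 (u = 16068*35370 = 568325160)
h = -273445 (h = -118372 - 155073 = -273445)
h/((v - 210)²) + u/(-320652) = -273445/(-246 - 210)² + 568325160/(-320652) = -273445/((-456)²) + 568325160*(-1/320652) = -273445/207936 - 5262270/2969 = -1095027232925/617361984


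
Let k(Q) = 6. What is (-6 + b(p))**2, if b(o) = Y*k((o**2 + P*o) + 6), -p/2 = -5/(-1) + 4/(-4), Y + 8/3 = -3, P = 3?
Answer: 1600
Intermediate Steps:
Y = -17/3 (Y = -8/3 - 3 = -17/3 ≈ -5.6667)
p = -8 (p = -2*(-5/(-1) + 4/(-4)) = -2*(-5*(-1) + 4*(-1/4)) = -2*(5 - 1) = -2*4 = -8)
b(o) = -34 (b(o) = -17/3*6 = -34)
(-6 + b(p))**2 = (-6 - 34)**2 = (-40)**2 = 1600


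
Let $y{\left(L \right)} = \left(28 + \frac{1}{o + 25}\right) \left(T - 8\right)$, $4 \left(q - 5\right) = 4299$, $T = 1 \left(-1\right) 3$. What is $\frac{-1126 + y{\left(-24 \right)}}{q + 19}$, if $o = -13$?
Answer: $- \frac{17219}{13185} \approx -1.306$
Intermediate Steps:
$T = -3$ ($T = \left(-1\right) 3 = -3$)
$q = \frac{4319}{4}$ ($q = 5 + \frac{1}{4} \cdot 4299 = 5 + \frac{4299}{4} = \frac{4319}{4} \approx 1079.8$)
$y{\left(L \right)} = - \frac{3707}{12}$ ($y{\left(L \right)} = \left(28 + \frac{1}{-13 + 25}\right) \left(-3 - 8\right) = \left(28 + \frac{1}{12}\right) \left(-11\right) = \frac{337}{12} \left(-11\right) = - \frac{3707}{12}$)
$\frac{-1126 + y{\left(-24 \right)}}{q + 19} = \frac{-1126 - \frac{3707}{12}}{\frac{4319}{4} + 19} = - \frac{17219}{12 \cdot \frac{4395}{4}} = \left(- \frac{17219}{12}\right) \frac{4}{4395} = - \frac{17219}{13185}$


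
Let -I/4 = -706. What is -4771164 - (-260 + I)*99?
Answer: -5025000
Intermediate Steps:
I = 2824 (I = -4*(-706) = 2824)
-4771164 - (-260 + I)*99 = -4771164 - (-260 + 2824)*99 = -4771164 - 2564*99 = -4771164 - 1*253836 = -4771164 - 253836 = -5025000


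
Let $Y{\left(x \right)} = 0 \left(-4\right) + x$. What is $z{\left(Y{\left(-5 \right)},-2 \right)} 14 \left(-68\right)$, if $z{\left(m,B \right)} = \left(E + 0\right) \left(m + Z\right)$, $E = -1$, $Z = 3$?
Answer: $-1904$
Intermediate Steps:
$Y{\left(x \right)} = x$ ($Y{\left(x \right)} = 0 + x = x$)
$z{\left(m,B \right)} = -3 - m$ ($z{\left(m,B \right)} = \left(-1 + 0\right) \left(m + 3\right) = - (3 + m) = -3 - m$)
$z{\left(Y{\left(-5 \right)},-2 \right)} 14 \left(-68\right) = \left(-3 - -5\right) 14 \left(-68\right) = \left(-3 + 5\right) 14 \left(-68\right) = 2 \cdot 14 \left(-68\right) = 28 \left(-68\right) = -1904$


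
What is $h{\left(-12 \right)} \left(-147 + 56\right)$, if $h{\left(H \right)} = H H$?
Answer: $-13104$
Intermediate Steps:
$h{\left(H \right)} = H^{2}$
$h{\left(-12 \right)} \left(-147 + 56\right) = \left(-12\right)^{2} \left(-147 + 56\right) = 144 \left(-91\right) = -13104$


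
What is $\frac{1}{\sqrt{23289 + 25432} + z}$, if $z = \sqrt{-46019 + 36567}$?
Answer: $\frac{1}{\sqrt{48721} + 2 i \sqrt{2363}} \approx 0.0037943 - 0.0016712 i$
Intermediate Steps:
$z = 2 i \sqrt{2363}$ ($z = \sqrt{-9452} = 2 i \sqrt{2363} \approx 97.221 i$)
$\frac{1}{\sqrt{23289 + 25432} + z} = \frac{1}{\sqrt{23289 + 25432} + 2 i \sqrt{2363}} = \frac{1}{\sqrt{48721} + 2 i \sqrt{2363}}$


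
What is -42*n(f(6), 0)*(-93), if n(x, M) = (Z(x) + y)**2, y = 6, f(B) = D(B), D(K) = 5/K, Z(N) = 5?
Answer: 472626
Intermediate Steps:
f(B) = 5/B
n(x, M) = 121 (n(x, M) = (5 + 6)**2 = 11**2 = 121)
-42*n(f(6), 0)*(-93) = -42*121*(-93) = -5082*(-93) = 472626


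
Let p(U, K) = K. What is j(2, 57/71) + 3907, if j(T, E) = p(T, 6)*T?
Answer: 3919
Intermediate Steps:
j(T, E) = 6*T
j(2, 57/71) + 3907 = 6*2 + 3907 = 12 + 3907 = 3919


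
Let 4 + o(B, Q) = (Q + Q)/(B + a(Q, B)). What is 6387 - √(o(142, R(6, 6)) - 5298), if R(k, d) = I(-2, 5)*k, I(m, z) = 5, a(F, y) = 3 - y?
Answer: 6387 - I*√5282 ≈ 6387.0 - 72.677*I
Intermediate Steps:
R(k, d) = 5*k
o(B, Q) = -4 + 2*Q/3 (o(B, Q) = -4 + (Q + Q)/(B + (3 - B)) = -4 + (2*Q)/3 = -4 + (2*Q)*(⅓) = -4 + 2*Q/3)
6387 - √(o(142, R(6, 6)) - 5298) = 6387 - √((-4 + 2*(5*6)/3) - 5298) = 6387 - √((-4 + (⅔)*30) - 5298) = 6387 - √((-4 + 20) - 5298) = 6387 - √(16 - 5298) = 6387 - √(-5282) = 6387 - I*√5282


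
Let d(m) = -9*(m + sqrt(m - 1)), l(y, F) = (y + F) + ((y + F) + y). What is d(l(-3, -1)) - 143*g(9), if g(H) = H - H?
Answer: 99 - 18*I*sqrt(3) ≈ 99.0 - 31.177*I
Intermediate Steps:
g(H) = 0
l(y, F) = 2*F + 3*y (l(y, F) = (F + y) + ((F + y) + y) = (F + y) + (F + 2*y) = 2*F + 3*y)
d(m) = -9*m - 9*sqrt(-1 + m) (d(m) = -9*(m + sqrt(-1 + m)) = -9*m - 9*sqrt(-1 + m))
d(l(-3, -1)) - 143*g(9) = (-9*(2*(-1) + 3*(-3)) - 9*sqrt(-1 + (2*(-1) + 3*(-3)))) - 143*0 = (-9*(-2 - 9) - 9*sqrt(-1 + (-2 - 9))) + 0 = (-9*(-11) - 9*sqrt(-1 - 11)) + 0 = (99 - 18*I*sqrt(3)) + 0 = 99 - 18*I*sqrt(3)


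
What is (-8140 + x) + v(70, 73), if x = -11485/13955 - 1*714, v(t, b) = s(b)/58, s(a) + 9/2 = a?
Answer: -2866419709/323756 ≈ -8853.6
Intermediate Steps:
s(a) = -9/2 + a
v(t, b) = -9/116 + b/58 (v(t, b) = (-9/2 + b)/58 = (-9/2 + b)*(1/58) = -9/116 + b/58)
x = -1995071/2791 (x = -11485*1/13955 - 714 = -2297/2791 - 714 = -1995071/2791 ≈ -714.82)
(-8140 + x) + v(70, 73) = (-8140 - 1995071/2791) + (-9/116 + (1/58)*73) = -24713811/2791 + (-9/116 + 73/58) = -24713811/2791 + 137/116 = -2866419709/323756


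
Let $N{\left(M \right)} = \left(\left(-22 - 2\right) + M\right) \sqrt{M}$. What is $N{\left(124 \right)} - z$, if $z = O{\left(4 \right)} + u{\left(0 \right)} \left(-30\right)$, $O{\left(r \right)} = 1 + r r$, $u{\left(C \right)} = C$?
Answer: $-17 + 200 \sqrt{31} \approx 1096.6$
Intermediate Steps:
$O{\left(r \right)} = 1 + r^{2}$
$N{\left(M \right)} = \sqrt{M} \left(-24 + M\right)$ ($N{\left(M \right)} = \left(-24 + M\right) \sqrt{M} = \sqrt{M} \left(-24 + M\right)$)
$z = 17$ ($z = \left(1 + 4^{2}\right) + 0 \left(-30\right) = \left(1 + 16\right) + 0 = 17 + 0 = 17$)
$N{\left(124 \right)} - z = \sqrt{124} \left(-24 + 124\right) - 17 = 2 \sqrt{31} \cdot 100 - 17 = 200 \sqrt{31} - 17 = -17 + 200 \sqrt{31}$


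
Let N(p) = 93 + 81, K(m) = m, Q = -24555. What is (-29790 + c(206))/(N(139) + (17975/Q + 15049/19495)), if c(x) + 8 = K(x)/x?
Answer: -2852763141165/16662571544 ≈ -171.21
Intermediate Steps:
c(x) = -7 (c(x) = -8 + x/x = -8 + 1 = -7)
N(p) = 174
(-29790 + c(206))/(N(139) + (17975/Q + 15049/19495)) = (-29790 - 7)/(174 + (17975/(-24555) + 15049/19495)) = -29797/(174 + (17975*(-1/24555) + 15049*(1/19495))) = -29797/(174 + (-3595/4911 + 15049/19495)) = -29797/(174 + 3821114/95739945) = -29797/16662571544/95739945 = -29797*95739945/16662571544 = -2852763141165/16662571544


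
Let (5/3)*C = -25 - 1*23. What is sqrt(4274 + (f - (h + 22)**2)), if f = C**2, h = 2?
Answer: sqrt(113186)/5 ≈ 67.286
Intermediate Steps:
C = -144/5 (C = 3*(-25 - 1*23)/5 = 3*(-25 - 23)/5 = (3/5)*(-48) = -144/5 ≈ -28.800)
f = 20736/25 (f = (-144/5)**2 = 20736/25 ≈ 829.44)
sqrt(4274 + (f - (h + 22)**2)) = sqrt(4274 + (20736/25 - (2 + 22)**2)) = sqrt(4274 + (20736/25 - 1*24**2)) = sqrt(4274 + (20736/25 - 1*576)) = sqrt(4274 + (20736/25 - 576)) = sqrt(4274 + 6336/25) = sqrt(113186/25) = sqrt(113186)/5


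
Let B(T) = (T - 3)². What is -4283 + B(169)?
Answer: 23273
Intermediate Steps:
B(T) = (-3 + T)²
-4283 + B(169) = -4283 + (-3 + 169)² = -4283 + 166² = -4283 + 27556 = 23273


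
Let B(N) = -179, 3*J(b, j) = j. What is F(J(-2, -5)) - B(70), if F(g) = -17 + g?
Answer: 481/3 ≈ 160.33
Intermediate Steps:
J(b, j) = j/3
F(J(-2, -5)) - B(70) = (-17 + (1/3)*(-5)) - 1*(-179) = (-17 - 5/3) + 179 = -56/3 + 179 = 481/3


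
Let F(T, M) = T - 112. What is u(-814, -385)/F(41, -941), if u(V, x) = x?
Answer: 385/71 ≈ 5.4225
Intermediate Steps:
F(T, M) = -112 + T
u(-814, -385)/F(41, -941) = -385/(-112 + 41) = -385/(-71) = -385*(-1/71) = 385/71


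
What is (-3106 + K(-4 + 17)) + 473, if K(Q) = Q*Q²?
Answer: -436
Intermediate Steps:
K(Q) = Q³
(-3106 + K(-4 + 17)) + 473 = (-3106 + (-4 + 17)³) + 473 = (-3106 + 13³) + 473 = (-3106 + 2197) + 473 = -909 + 473 = -436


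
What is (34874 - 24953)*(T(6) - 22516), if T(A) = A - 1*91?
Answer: -224224521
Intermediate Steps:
T(A) = -91 + A (T(A) = A - 91 = -91 + A)
(34874 - 24953)*(T(6) - 22516) = (34874 - 24953)*((-91 + 6) - 22516) = 9921*(-85 - 22516) = 9921*(-22601) = -224224521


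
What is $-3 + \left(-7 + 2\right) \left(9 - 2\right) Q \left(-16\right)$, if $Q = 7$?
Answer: $3917$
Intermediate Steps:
$-3 + \left(-7 + 2\right) \left(9 - 2\right) Q \left(-16\right) = -3 + \left(-7 + 2\right) \left(9 - 2\right) 7 \left(-16\right) = -3 + \left(-5\right) 7 \cdot 7 \left(-16\right) = -3 + \left(-35\right) 7 \left(-16\right) = -3 - -3920 = -3 + 3920 = 3917$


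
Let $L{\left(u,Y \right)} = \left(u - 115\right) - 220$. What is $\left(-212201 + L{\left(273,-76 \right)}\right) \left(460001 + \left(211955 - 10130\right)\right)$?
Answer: $-140481172238$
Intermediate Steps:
$L{\left(u,Y \right)} = -335 + u$ ($L{\left(u,Y \right)} = \left(-115 + u\right) - 220 = -335 + u$)
$\left(-212201 + L{\left(273,-76 \right)}\right) \left(460001 + \left(211955 - 10130\right)\right) = \left(-212201 + \left(-335 + 273\right)\right) \left(460001 + \left(211955 - 10130\right)\right) = \left(-212201 - 62\right) \left(460001 + \left(211955 - 10130\right)\right) = - 212263 \left(460001 + 201825\right) = \left(-212263\right) 661826 = -140481172238$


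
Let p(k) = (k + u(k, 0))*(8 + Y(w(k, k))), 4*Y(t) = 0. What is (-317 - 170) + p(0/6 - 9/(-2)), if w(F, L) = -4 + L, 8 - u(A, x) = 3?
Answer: -411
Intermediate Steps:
u(A, x) = 5 (u(A, x) = 8 - 1*3 = 8 - 3 = 5)
Y(t) = 0 (Y(t) = (¼)*0 = 0)
p(k) = 40 + 8*k (p(k) = (k + 5)*(8 + 0) = (5 + k)*8 = 40 + 8*k)
(-317 - 170) + p(0/6 - 9/(-2)) = (-317 - 170) + (40 + 8*(0/6 - 9/(-2))) = -487 + (40 + 8*(0*(⅙) - 9*(-½))) = -487 + (40 + 8*(0 + 9/2)) = -487 + (40 + 8*(9/2)) = -487 + (40 + 36) = -487 + 76 = -411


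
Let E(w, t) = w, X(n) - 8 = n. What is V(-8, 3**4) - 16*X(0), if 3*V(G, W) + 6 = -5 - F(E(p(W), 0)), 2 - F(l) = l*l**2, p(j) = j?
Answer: 531044/3 ≈ 1.7701e+5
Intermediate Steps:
X(n) = 8 + n
F(l) = 2 - l**3 (F(l) = 2 - l*l**2 = 2 - l**3)
V(G, W) = -13/3 + W**3/3 (V(G, W) = -2 + (-5 - (2 - W**3))/3 = -2 + (-5 + (-2 + W**3))/3 = -2 + (-7 + W**3)/3 = -2 + (-7/3 + W**3/3) = -13/3 + W**3/3)
V(-8, 3**4) - 16*X(0) = (-13/3 + (3**4)**3/3) - 16*(8 + 0) = (-13/3 + (1/3)*81**3) - 16*8 = (-13/3 + (1/3)*531441) - 128 = (-13/3 + 177147) - 128 = 531428/3 - 128 = 531044/3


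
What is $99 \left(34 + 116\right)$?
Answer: $14850$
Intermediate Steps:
$99 \left(34 + 116\right) = 99 \cdot 150 = 14850$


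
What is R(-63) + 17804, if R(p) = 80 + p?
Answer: 17821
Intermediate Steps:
R(-63) + 17804 = (80 - 63) + 17804 = 17 + 17804 = 17821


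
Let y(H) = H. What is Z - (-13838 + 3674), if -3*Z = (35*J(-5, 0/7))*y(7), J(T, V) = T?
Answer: 31717/3 ≈ 10572.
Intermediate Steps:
Z = 1225/3 (Z = -35*(-5)*7/3 = -(-175)*7/3 = -1/3*(-1225) = 1225/3 ≈ 408.33)
Z - (-13838 + 3674) = 1225/3 - (-13838 + 3674) = 1225/3 - 1*(-10164) = 1225/3 + 10164 = 31717/3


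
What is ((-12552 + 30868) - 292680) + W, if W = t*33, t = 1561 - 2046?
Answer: -290369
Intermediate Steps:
t = -485
W = -16005 (W = -485*33 = -16005)
((-12552 + 30868) - 292680) + W = ((-12552 + 30868) - 292680) - 16005 = (18316 - 292680) - 16005 = -274364 - 16005 = -290369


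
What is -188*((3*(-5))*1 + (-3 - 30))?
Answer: 9024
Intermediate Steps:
-188*((3*(-5))*1 + (-3 - 30)) = -188*(-15*1 - 33) = -188*(-15 - 33) = -188*(-48) = 9024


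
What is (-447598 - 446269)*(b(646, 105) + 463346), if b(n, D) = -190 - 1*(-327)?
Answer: -414292158761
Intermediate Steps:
b(n, D) = 137 (b(n, D) = -190 + 327 = 137)
(-447598 - 446269)*(b(646, 105) + 463346) = (-447598 - 446269)*(137 + 463346) = -893867*463483 = -414292158761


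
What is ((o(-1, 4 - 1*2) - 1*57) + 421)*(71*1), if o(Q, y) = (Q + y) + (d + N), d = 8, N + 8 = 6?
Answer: 26341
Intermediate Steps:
N = -2 (N = -8 + 6 = -2)
o(Q, y) = 6 + Q + y (o(Q, y) = (Q + y) + (8 - 2) = (Q + y) + 6 = 6 + Q + y)
((o(-1, 4 - 1*2) - 1*57) + 421)*(71*1) = (((6 - 1 + (4 - 1*2)) - 1*57) + 421)*(71*1) = (((6 - 1 + (4 - 2)) - 57) + 421)*71 = (((6 - 1 + 2) - 57) + 421)*71 = ((7 - 57) + 421)*71 = (-50 + 421)*71 = 371*71 = 26341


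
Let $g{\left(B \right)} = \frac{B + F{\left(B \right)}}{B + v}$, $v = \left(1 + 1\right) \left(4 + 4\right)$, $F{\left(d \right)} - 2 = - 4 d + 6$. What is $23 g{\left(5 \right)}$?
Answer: $- \frac{23}{3} \approx -7.6667$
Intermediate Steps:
$F{\left(d \right)} = 8 - 4 d$ ($F{\left(d \right)} = 2 - \left(-6 + 4 d\right) = 8 - 4 d$)
$v = 16$ ($v = 2 \cdot 8 = 16$)
$g{\left(B \right)} = \frac{8 - 3 B}{16 + B}$ ($g{\left(B \right)} = \frac{B - \left(-8 + 4 B\right)}{B + 16} = \frac{8 - 3 B}{16 + B}$)
$23 g{\left(5 \right)} = 23 \frac{8 - 15}{16 + 5} = 23 \frac{8 - 15}{21} = 23 \cdot \frac{1}{21} \left(-7\right) = 23 \left(- \frac{1}{3}\right) = - \frac{23}{3}$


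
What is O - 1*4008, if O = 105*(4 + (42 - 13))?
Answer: -543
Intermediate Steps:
O = 3465 (O = 105*(4 + 29) = 105*33 = 3465)
O - 1*4008 = 3465 - 1*4008 = 3465 - 4008 = -543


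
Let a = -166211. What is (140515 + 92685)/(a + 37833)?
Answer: -116600/64189 ≈ -1.8165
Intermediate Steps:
(140515 + 92685)/(a + 37833) = (140515 + 92685)/(-166211 + 37833) = 233200/(-128378) = 233200*(-1/128378) = -116600/64189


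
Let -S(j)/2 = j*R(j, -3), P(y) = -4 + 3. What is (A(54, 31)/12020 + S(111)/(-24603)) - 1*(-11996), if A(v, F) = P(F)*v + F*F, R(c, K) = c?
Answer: 1182624106507/98576020 ≈ 11997.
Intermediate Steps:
P(y) = -1
A(v, F) = F² - v (A(v, F) = -v + F*F = -v + F² = F² - v)
S(j) = -2*j² (S(j) = -2*j*j = -2*j²)
(A(54, 31)/12020 + S(111)/(-24603)) - 1*(-11996) = ((31² - 1*54)/12020 - 2*111²/(-24603)) - 1*(-11996) = ((961 - 54)*(1/12020) - 2*12321*(-1/24603)) + 11996 = (907*(1/12020) - 24642*(-1/24603)) + 11996 = (907/12020 + 8214/8201) + 11996 = 106170587/98576020 + 11996 = 1182624106507/98576020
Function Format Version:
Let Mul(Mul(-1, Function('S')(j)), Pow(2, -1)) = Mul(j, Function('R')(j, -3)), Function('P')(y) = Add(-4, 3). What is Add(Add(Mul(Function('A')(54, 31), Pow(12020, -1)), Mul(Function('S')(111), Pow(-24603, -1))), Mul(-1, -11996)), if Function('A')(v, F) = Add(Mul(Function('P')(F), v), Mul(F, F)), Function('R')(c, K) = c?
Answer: Rational(1182624106507, 98576020) ≈ 11997.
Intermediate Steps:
Function('P')(y) = -1
Function('A')(v, F) = Add(Pow(F, 2), Mul(-1, v)) (Function('A')(v, F) = Add(Mul(-1, v), Mul(F, F)) = Add(Mul(-1, v), Pow(F, 2)) = Add(Pow(F, 2), Mul(-1, v)))
Function('S')(j) = Mul(-2, Pow(j, 2)) (Function('S')(j) = Mul(-2, Mul(j, j)) = Mul(-2, Pow(j, 2)))
Add(Add(Mul(Function('A')(54, 31), Pow(12020, -1)), Mul(Function('S')(111), Pow(-24603, -1))), Mul(-1, -11996)) = Add(Add(Mul(Add(Pow(31, 2), Mul(-1, 54)), Pow(12020, -1)), Mul(Mul(-2, Pow(111, 2)), Pow(-24603, -1))), Mul(-1, -11996)) = Add(Add(Mul(Add(961, -54), Rational(1, 12020)), Mul(Mul(-2, 12321), Rational(-1, 24603))), 11996) = Add(Add(Mul(907, Rational(1, 12020)), Mul(-24642, Rational(-1, 24603))), 11996) = Add(Add(Rational(907, 12020), Rational(8214, 8201)), 11996) = Add(Rational(106170587, 98576020), 11996) = Rational(1182624106507, 98576020)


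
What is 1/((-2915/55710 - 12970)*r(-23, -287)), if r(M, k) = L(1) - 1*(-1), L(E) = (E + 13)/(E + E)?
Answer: -5571/578049292 ≈ -9.6376e-6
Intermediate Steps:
L(E) = (13 + E)/(2*E) (L(E) = (13 + E)/((2*E)) = (13 + E)*(1/(2*E)) = (13 + E)/(2*E))
r(M, k) = 8 (r(M, k) = (½)*(13 + 1)/1 - 1*(-1) = (½)*1*14 + 1 = 7 + 1 = 8)
1/((-2915/55710 - 12970)*r(-23, -287)) = 1/(-2915/55710 - 12970*8) = (⅛)/(-2915*1/55710 - 12970) = (⅛)/(-583/11142 - 12970) = (⅛)/(-144512323/11142) = -11142/144512323*⅛ = -5571/578049292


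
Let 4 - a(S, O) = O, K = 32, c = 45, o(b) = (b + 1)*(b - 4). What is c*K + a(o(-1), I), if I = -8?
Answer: 1452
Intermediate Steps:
o(b) = (1 + b)*(-4 + b)
a(S, O) = 4 - O
c*K + a(o(-1), I) = 45*32 + (4 - 1*(-8)) = 1440 + (4 + 8) = 1440 + 12 = 1452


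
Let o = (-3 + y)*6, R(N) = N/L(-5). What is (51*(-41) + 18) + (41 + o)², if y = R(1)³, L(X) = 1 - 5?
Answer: -1585463/1024 ≈ -1548.3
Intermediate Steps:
L(X) = -4
R(N) = -N/4 (R(N) = N/(-4) = N*(-¼) = -N/4)
y = -1/64 (y = (-¼*1)³ = (-¼)³ = -1/64 ≈ -0.015625)
o = -579/32 (o = (-3 - 1/64)*6 = -193/64*6 = -579/32 ≈ -18.094)
(51*(-41) + 18) + (41 + o)² = (51*(-41) + 18) + (41 - 579/32)² = (-2091 + 18) + (733/32)² = -2073 + 537289/1024 = -1585463/1024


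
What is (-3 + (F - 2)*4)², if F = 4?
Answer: 25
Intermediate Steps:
(-3 + (F - 2)*4)² = (-3 + (4 - 2)*4)² = (-3 + 2*4)² = (-3 + 8)² = 5² = 25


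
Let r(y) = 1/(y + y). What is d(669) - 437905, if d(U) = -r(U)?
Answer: -585916891/1338 ≈ -4.3791e+5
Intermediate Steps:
r(y) = 1/(2*y)
d(U) = -1/(2*U)
d(669) - 437905 = -½/669 - 437905 = -½*1/669 - 437905 = -1/1338 - 437905 = -585916891/1338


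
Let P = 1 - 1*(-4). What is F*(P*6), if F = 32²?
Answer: 30720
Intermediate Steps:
F = 1024
P = 5 (P = 1 + 4 = 5)
F*(P*6) = 1024*(5*6) = 1024*30 = 30720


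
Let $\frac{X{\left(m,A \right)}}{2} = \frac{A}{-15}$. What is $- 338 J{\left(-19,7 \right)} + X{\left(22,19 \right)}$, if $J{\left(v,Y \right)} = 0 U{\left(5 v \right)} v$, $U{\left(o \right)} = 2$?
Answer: $- \frac{38}{15} \approx -2.5333$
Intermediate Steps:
$J{\left(v,Y \right)} = 0$ ($J{\left(v,Y \right)} = 0 \cdot 2 v = 0 v = 0$)
$X{\left(m,A \right)} = - \frac{2 A}{15}$ ($X{\left(m,A \right)} = 2 \frac{A}{-15} = 2 A \left(- \frac{1}{15}\right) = 2 \left(- \frac{A}{15}\right) = - \frac{2 A}{15}$)
$- 338 J{\left(-19,7 \right)} + X{\left(22,19 \right)} = \left(-338\right) 0 - \frac{38}{15} = 0 - \frac{38}{15} = - \frac{38}{15}$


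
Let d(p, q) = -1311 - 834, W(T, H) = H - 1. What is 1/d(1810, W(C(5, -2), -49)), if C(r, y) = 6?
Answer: -1/2145 ≈ -0.00046620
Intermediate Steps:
W(T, H) = -1 + H
d(p, q) = -2145
1/d(1810, W(C(5, -2), -49)) = 1/(-2145) = -1/2145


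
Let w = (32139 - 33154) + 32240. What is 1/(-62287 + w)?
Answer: -1/31062 ≈ -3.2194e-5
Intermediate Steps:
w = 31225 (w = -1015 + 32240 = 31225)
1/(-62287 + w) = 1/(-62287 + 31225) = 1/(-31062) = -1/31062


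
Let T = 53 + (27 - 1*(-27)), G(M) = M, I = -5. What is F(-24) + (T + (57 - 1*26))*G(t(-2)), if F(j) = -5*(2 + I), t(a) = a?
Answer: -261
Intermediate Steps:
F(j) = 15 (F(j) = -5*(2 - 5) = -5*(-3) = 15)
T = 107 (T = 53 + (27 + 27) = 53 + 54 = 107)
F(-24) + (T + (57 - 1*26))*G(t(-2)) = 15 + (107 + (57 - 1*26))*(-2) = 15 + (107 + (57 - 26))*(-2) = 15 + (107 + 31)*(-2) = 15 + 138*(-2) = 15 - 276 = -261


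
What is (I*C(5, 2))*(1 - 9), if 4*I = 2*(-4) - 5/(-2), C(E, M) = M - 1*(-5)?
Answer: 77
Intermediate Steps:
C(E, M) = 5 + M (C(E, M) = M + 5 = 5 + M)
I = -11/8 (I = (2*(-4) - 5/(-2))/4 = (-8 - 5*(-½))/4 = (-8 + 5/2)/4 = (¼)*(-11/2) = -11/8 ≈ -1.3750)
(I*C(5, 2))*(1 - 9) = (-11*(5 + 2)/8)*(1 - 9) = -11/8*7*(-8) = -77/8*(-8) = 77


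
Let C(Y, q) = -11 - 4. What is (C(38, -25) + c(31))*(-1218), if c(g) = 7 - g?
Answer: 47502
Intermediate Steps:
C(Y, q) = -15
(C(38, -25) + c(31))*(-1218) = (-15 + (7 - 1*31))*(-1218) = (-15 + (7 - 31))*(-1218) = (-15 - 24)*(-1218) = -39*(-1218) = 47502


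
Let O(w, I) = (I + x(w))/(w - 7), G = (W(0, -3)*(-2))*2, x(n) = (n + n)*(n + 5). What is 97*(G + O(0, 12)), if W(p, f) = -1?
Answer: 1552/7 ≈ 221.71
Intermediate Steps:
x(n) = 2*n*(5 + n) (x(n) = (2*n)*(5 + n) = 2*n*(5 + n))
G = 4 (G = -1*(-2)*2 = 2*2 = 4)
O(w, I) = (I + 2*w*(5 + w))/(-7 + w) (O(w, I) = (I + 2*w*(5 + w))/(w - 7) = (I + 2*w*(5 + w))/(-7 + w))
97*(G + O(0, 12)) = 97*(4 + (12 + 2*0*(5 + 0))/(-7 + 0)) = 97*(4 + (12 + 2*0*5)/(-7)) = 97*(4 - (12 + 0)/7) = 97*(4 - ⅐*12) = 97*(4 - 12/7) = 97*(16/7) = 1552/7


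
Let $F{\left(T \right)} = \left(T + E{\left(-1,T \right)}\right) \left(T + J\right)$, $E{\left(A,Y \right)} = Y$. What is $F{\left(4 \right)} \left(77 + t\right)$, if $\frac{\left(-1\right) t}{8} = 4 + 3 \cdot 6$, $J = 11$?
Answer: $-11880$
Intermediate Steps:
$t = -176$ ($t = - 8 \left(4 + 3 \cdot 6\right) = - 8 \left(4 + 18\right) = \left(-8\right) 22 = -176$)
$F{\left(T \right)} = 2 T \left(11 + T\right)$ ($F{\left(T \right)} = \left(T + T\right) \left(T + 11\right) = 2 T \left(11 + T\right)$)
$F{\left(4 \right)} \left(77 + t\right) = 2 \cdot 4 \left(11 + 4\right) \left(77 - 176\right) = 2 \cdot 4 \cdot 15 \left(-99\right) = 120 \left(-99\right) = -11880$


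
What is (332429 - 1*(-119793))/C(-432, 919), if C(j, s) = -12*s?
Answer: -226111/5514 ≈ -41.007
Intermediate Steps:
(332429 - 1*(-119793))/C(-432, 919) = (332429 - 1*(-119793))/((-12*919)) = (332429 + 119793)/(-11028) = 452222*(-1/11028) = -226111/5514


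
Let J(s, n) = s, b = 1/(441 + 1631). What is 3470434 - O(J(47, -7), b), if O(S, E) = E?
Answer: 7190739247/2072 ≈ 3.4704e+6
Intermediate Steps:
b = 1/2072 ≈ 0.00048263
3470434 - O(J(47, -7), b) = 3470434 - 1*1/2072 = 3470434 - 1/2072 = 7190739247/2072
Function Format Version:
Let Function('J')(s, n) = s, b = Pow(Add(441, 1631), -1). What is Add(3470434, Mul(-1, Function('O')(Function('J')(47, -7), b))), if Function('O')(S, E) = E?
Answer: Rational(7190739247, 2072) ≈ 3.4704e+6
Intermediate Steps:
b = Rational(1, 2072) (b = Pow(2072, -1) = Rational(1, 2072) ≈ 0.00048263)
Add(3470434, Mul(-1, Function('O')(Function('J')(47, -7), b))) = Add(3470434, Mul(-1, Rational(1, 2072))) = Add(3470434, Rational(-1, 2072)) = Rational(7190739247, 2072)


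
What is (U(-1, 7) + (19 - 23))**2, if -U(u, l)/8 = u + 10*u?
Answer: 7056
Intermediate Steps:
U(u, l) = -88*u (U(u, l) = -8*(u + 10*u) = -88*u)
(U(-1, 7) + (19 - 23))**2 = (-88*(-1) + (19 - 23))**2 = (88 - 4)**2 = 84**2 = 7056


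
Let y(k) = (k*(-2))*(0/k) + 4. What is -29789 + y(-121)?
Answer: -29785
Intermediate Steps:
y(k) = 4 (y(k) = -2*k*0 + 4 = 0 + 4 = 4)
-29789 + y(-121) = -29789 + 4 = -29785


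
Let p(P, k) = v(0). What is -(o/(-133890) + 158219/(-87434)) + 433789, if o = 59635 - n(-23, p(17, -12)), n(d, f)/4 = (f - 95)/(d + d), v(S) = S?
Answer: 5839923011005363/13462518999 ≈ 4.3379e+5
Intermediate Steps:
p(P, k) = 0
n(d, f) = 2*(-95 + f)/d (n(d, f) = 4*((f - 95)/(d + d)) = 4*((-95 + f)/((2*d))) = 4*((-95 + f)*(1/(2*d))) = 4*((-95 + f)/(2*d)) = 2*(-95 + f)/d)
o = 1371415/23 (o = 59635 - 2*(-95 + 0)/(-23) = 59635 - 2*(-1)*(-95)/23 = 59635 - 1*190/23 = 59635 - 190/23 = 1371415/23 ≈ 59627.)
-(o/(-133890) + 158219/(-87434)) + 433789 = -((1371415/23)/(-133890) + 158219/(-87434)) + 433789 = -((1371415/23)*(-1/133890) + 158219*(-1/87434)) + 433789 = -(-274283/615894 - 158219/87434) + 433789 = -1*(-30356948152/13462518999) + 433789 = 30356948152/13462518999 + 433789 = 5839923011005363/13462518999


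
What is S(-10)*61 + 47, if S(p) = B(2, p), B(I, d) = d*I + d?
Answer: -1783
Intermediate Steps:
B(I, d) = d + I*d (B(I, d) = I*d + d = d + I*d)
S(p) = 3*p (S(p) = p*(1 + 2) = p*3 = 3*p)
S(-10)*61 + 47 = (3*(-10))*61 + 47 = -30*61 + 47 = -1830 + 47 = -1783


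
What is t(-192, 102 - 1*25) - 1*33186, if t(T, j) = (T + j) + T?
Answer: -33493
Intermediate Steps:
t(T, j) = j + 2*T
t(-192, 102 - 1*25) - 1*33186 = ((102 - 1*25) + 2*(-192)) - 1*33186 = ((102 - 25) - 384) - 33186 = (77 - 384) - 33186 = -307 - 33186 = -33493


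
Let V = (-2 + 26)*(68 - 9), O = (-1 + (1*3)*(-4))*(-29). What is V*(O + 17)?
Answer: 557904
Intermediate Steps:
O = 377 (O = (-1 + 3*(-4))*(-29) = (-1 - 12)*(-29) = -13*(-29) = 377)
V = 1416 (V = 24*59 = 1416)
V*(O + 17) = 1416*(377 + 17) = 1416*394 = 557904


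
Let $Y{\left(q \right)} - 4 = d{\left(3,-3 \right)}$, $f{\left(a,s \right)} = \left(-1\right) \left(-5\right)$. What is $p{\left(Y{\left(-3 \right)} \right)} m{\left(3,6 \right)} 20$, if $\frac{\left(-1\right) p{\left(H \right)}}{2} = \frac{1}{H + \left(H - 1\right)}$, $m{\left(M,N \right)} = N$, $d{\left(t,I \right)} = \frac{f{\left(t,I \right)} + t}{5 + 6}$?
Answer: $- \frac{880}{31} \approx -28.387$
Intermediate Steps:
$f{\left(a,s \right)} = 5$
$d{\left(t,I \right)} = \frac{5}{11} + \frac{t}{11}$ ($d{\left(t,I \right)} = \frac{5 + t}{5 + 6} = \frac{5 + t}{11} = \left(5 + t\right) \frac{1}{11} = \frac{5}{11} + \frac{t}{11}$)
$Y{\left(q \right)} = \frac{52}{11}$ ($Y{\left(q \right)} = 4 + \left(\frac{5}{11} + \frac{1}{11} \cdot 3\right) = 4 + \left(\frac{5}{11} + \frac{3}{11}\right) = 4 + \frac{8}{11} = \frac{52}{11}$)
$p{\left(H \right)} = - \frac{2}{-1 + 2 H}$ ($p{\left(H \right)} = - \frac{2}{H + \left(H - 1\right)} = - \frac{2}{H + \left(-1 + H\right)} = - \frac{2}{-1 + 2 H}$)
$p{\left(Y{\left(-3 \right)} \right)} m{\left(3,6 \right)} 20 = - \frac{2}{-1 + 2 \cdot \frac{52}{11}} \cdot 6 \cdot 20 = - \frac{2}{-1 + \frac{104}{11}} \cdot 6 \cdot 20 = - \frac{2}{\frac{93}{11}} \cdot 6 \cdot 20 = \left(-2\right) \frac{11}{93} \cdot 6 \cdot 20 = \left(- \frac{22}{93}\right) 6 \cdot 20 = \left(- \frac{44}{31}\right) 20 = - \frac{880}{31}$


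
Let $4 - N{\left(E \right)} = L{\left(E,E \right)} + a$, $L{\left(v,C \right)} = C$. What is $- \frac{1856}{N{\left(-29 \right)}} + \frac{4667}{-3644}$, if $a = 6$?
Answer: $- \frac{6889273}{98388} \approx -70.021$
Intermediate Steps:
$N{\left(E \right)} = -2 - E$ ($N{\left(E \right)} = 4 - \left(E + 6\right) = 4 - \left(6 + E\right) = -2 - E$)
$- \frac{1856}{N{\left(-29 \right)}} + \frac{4667}{-3644} = - \frac{1856}{-2 - -29} + \frac{4667}{-3644} = - \frac{1856}{-2 + 29} + 4667 \left(- \frac{1}{3644}\right) = - \frac{1856}{27} - \frac{4667}{3644} = - \frac{6889273}{98388}$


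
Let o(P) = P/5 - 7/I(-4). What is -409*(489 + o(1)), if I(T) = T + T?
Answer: -8017627/40 ≈ -2.0044e+5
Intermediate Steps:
I(T) = 2*T
o(P) = 7/8 + P/5 (o(P) = P/5 - 7/(2*(-4)) = P*(1/5) - 7/(-8) = P/5 - 7*(-1/8) = P/5 + 7/8 = 7/8 + P/5)
-409*(489 + o(1)) = -409*(489 + (7/8 + (1/5)*1)) = -409*(489 + (7/8 + 1/5)) = -409*(489 + 43/40) = -409*19603/40 = -8017627/40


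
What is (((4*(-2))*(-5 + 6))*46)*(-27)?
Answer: 9936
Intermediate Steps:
(((4*(-2))*(-5 + 6))*46)*(-27) = (-8*1*46)*(-27) = -8*46*(-27) = -368*(-27) = 9936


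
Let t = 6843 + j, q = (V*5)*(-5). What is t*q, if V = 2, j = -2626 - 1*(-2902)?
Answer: -355950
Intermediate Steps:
j = 276 (j = -2626 + 2902 = 276)
q = -50 (q = (2*5)*(-5) = 10*(-5) = -50)
t = 7119 (t = 6843 + 276 = 7119)
t*q = 7119*(-50) = -355950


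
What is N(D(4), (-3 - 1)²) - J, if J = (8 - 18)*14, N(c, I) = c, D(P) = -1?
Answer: 139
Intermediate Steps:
J = -140 (J = -10*14 = -140)
N(D(4), (-3 - 1)²) - J = -1 - 1*(-140) = -1 + 140 = 139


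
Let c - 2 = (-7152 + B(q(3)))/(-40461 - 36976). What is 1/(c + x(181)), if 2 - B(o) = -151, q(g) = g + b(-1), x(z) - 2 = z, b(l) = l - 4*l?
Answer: 77437/14332844 ≈ 0.0054028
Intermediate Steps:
b(l) = -3*l
x(z) = 2 + z
q(g) = 3 + g (q(g) = g - 3*(-1) = g + 3 = 3 + g)
B(o) = 153 (B(o) = 2 - 1*(-151) = 2 + 151 = 153)
c = 161873/77437 (c = 2 + (-7152 + 153)/(-40461 - 36976) = 2 - 6999/(-77437) = 2 - 6999*(-1/77437) = 2 + 6999/77437 = 161873/77437 ≈ 2.0904)
1/(c + x(181)) = 1/(161873/77437 + (2 + 181)) = 1/(161873/77437 + 183) = 1/(14332844/77437) = 77437/14332844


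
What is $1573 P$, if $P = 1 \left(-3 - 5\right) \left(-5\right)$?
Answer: $62920$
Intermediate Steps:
$P = 40$ ($P = 1 \left(-3 - 5\right) \left(-5\right) = 1 \left(-8\right) \left(-5\right) = \left(-8\right) \left(-5\right) = 40$)
$1573 P = 1573 \cdot 40 = 62920$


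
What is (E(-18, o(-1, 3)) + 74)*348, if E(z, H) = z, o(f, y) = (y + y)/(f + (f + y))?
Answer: 19488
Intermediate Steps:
o(f, y) = 2*y/(y + 2*f) (o(f, y) = (2*y)/(y + 2*f) = 2*y/(y + 2*f))
(E(-18, o(-1, 3)) + 74)*348 = (-18 + 74)*348 = 56*348 = 19488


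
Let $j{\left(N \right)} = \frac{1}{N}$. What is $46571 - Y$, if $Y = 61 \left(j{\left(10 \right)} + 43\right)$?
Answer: $\frac{439419}{10} \approx 43942.0$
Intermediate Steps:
$Y = \frac{26291}{10}$ ($Y = 61 \left(\frac{1}{10} + 43\right) = 61 \cdot \frac{431}{10} = \frac{26291}{10} \approx 2629.1$)
$46571 - Y = 46571 - \frac{26291}{10} = \frac{439419}{10}$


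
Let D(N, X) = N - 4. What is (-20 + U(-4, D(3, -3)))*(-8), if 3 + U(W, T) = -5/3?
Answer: 592/3 ≈ 197.33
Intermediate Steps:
D(N, X) = -4 + N
U(W, T) = -14/3 (U(W, T) = -3 - 5/3 = -14/3)
(-20 + U(-4, D(3, -3)))*(-8) = (-20 - 14/3)*(-8) = -74/3*(-8) = 592/3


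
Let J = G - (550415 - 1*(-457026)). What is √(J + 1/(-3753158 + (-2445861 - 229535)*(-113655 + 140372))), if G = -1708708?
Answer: I*√13878761872912024630759674990/71482308090 ≈ 1648.1*I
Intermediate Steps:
J = -2716149 (J = -1708708 - (550415 - 1*(-457026)) = -1708708 - (550415 + 457026) = -1708708 - 1*1007441 = -1708708 - 1007441 = -2716149)
√(J + 1/(-3753158 + (-2445861 - 229535)*(-113655 + 140372))) = √(-2716149 + 1/(-3753158 + (-2445861 - 229535)*(-113655 + 140372))) = √(-2716149 + 1/(-3753158 - 2675396*26717)) = √(-2716149 + 1/(-3753158 - 71478554932)) = √(-2716149 + 1/(-71482308090)) = √(-2716149 - 1/71482308090) = √(-194156599636345411/71482308090) = I*√13878761872912024630759674990/71482308090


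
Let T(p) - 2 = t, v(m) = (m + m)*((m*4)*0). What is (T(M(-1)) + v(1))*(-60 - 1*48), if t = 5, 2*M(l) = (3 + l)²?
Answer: -756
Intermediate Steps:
M(l) = (3 + l)²/2
v(m) = 0 (v(m) = (2*m)*((4*m)*0) = (2*m)*0 = 0)
T(p) = 7 (T(p) = 2 + 5 = 7)
(T(M(-1)) + v(1))*(-60 - 1*48) = (7 + 0)*(-60 - 1*48) = 7*(-60 - 48) = 7*(-108) = -756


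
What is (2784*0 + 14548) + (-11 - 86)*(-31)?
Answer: 17555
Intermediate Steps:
(2784*0 + 14548) + (-11 - 86)*(-31) = (0 + 14548) - 97*(-31) = 14548 + 3007 = 17555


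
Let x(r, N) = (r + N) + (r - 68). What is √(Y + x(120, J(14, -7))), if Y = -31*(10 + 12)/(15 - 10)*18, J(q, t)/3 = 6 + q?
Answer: 2*I*√13895/5 ≈ 47.151*I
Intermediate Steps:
J(q, t) = 18 + 3*q (J(q, t) = 3*(6 + q) = 18 + 3*q)
x(r, N) = -68 + N + 2*r (x(r, N) = (N + r) + (-68 + r) = -68 + N + 2*r)
Y = -12276/5 (Y = -682/5*18 = -12276/5 ≈ -2455.2)
√(Y + x(120, J(14, -7))) = √(-12276/5 + (-68 + (18 + 3*14) + 2*120)) = √(-12276/5 + (-68 + (18 + 42) + 240)) = √(-12276/5 + (-68 + 60 + 240)) = √(-12276/5 + 232) = √(-11116/5) = 2*I*√13895/5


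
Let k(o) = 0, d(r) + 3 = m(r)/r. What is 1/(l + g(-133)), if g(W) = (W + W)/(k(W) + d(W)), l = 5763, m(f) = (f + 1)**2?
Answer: 17823/102749327 ≈ 0.00017346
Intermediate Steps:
m(f) = (1 + f)**2
d(r) = -3 + (1 + r)**2/r
g(W) = 2*W/(-1 + W + 1/W) (g(W) = (W + W)/(0 + (-1 + W + 1/W)) = (2*W)/(-1 + W + 1/W) = 2*W/(-1 + W + 1/W))
1/(l + g(-133)) = 1/(5763 + 2*(-133)**2/(1 + (-133)**2 - 1*(-133))) = 1/(5763 + 2*17689/(1 + 17689 + 133)) = 1/(5763 + 2*17689/17823) = 1/(5763 + 2*17689*(1/17823)) = 1/(5763 + 35378/17823) = 1/(102749327/17823) = 17823/102749327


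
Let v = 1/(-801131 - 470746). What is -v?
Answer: 1/1271877 ≈ 7.8624e-7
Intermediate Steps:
v = -1/1271877 (v = 1/(-1271877) = -1/1271877 ≈ -7.8624e-7)
-v = -1*(-1/1271877) = 1/1271877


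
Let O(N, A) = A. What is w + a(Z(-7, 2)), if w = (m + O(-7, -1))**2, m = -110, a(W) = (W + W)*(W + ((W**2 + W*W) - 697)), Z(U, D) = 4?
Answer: 7033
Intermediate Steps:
a(W) = 2*W*(-697 + W + 2*W**2) (a(W) = (2*W)*(W + ((W**2 + W**2) - 697)) = (2*W)*(W + (2*W**2 - 697)) = (2*W)*(W + (-697 + 2*W**2)) = (2*W)*(-697 + W + 2*W**2) = 2*W*(-697 + W + 2*W**2))
w = 12321 (w = (-110 - 1)**2 = (-111)**2 = 12321)
w + a(Z(-7, 2)) = 12321 + 2*4*(-697 + 4 + 2*4**2) = 12321 + 2*4*(-697 + 4 + 2*16) = 12321 + 2*4*(-697 + 4 + 32) = 12321 + 2*4*(-661) = 12321 - 5288 = 7033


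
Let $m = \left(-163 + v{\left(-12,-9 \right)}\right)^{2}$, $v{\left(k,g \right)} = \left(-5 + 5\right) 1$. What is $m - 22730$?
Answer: $3839$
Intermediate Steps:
$v{\left(k,g \right)} = 0$ ($v{\left(k,g \right)} = 0 \cdot 1 = 0$)
$m = 26569$ ($m = \left(-163 + 0\right)^{2} = \left(-163\right)^{2} = 26569$)
$m - 22730 = 26569 - 22730 = 3839$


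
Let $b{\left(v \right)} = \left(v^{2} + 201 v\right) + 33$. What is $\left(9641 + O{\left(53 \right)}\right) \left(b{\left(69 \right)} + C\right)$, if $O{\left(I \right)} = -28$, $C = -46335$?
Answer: $-266010936$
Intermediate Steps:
$b{\left(v \right)} = 33 + v^{2} + 201 v$
$\left(9641 + O{\left(53 \right)}\right) \left(b{\left(69 \right)} + C\right) = \left(9641 - 28\right) \left(\left(33 + 69^{2} + 201 \cdot 69\right) - 46335\right) = 9613 \left(\left(33 + 4761 + 13869\right) - 46335\right) = 9613 \left(18663 - 46335\right) = 9613 \left(-27672\right) = -266010936$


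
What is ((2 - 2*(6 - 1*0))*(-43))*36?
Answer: 15480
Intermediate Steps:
((2 - 2*(6 - 1*0))*(-43))*36 = ((2 - 2*(6 + 0))*(-43))*36 = ((2 - 2*6)*(-43))*36 = ((2 - 12)*(-43))*36 = -10*(-43)*36 = 430*36 = 15480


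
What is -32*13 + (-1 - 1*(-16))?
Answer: -401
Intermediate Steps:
-32*13 + (-1 - 1*(-16)) = -416 + (-1 + 16) = -416 + 15 = -401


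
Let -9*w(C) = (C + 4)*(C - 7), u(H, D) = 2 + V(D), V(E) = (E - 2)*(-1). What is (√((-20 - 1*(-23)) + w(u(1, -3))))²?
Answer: 3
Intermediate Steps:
V(E) = 2 - E (V(E) = (-2 + E)*(-1) = 2 - E)
u(H, D) = 4 - D (u(H, D) = 2 + (2 - D) = 4 - D)
w(C) = -(-7 + C)*(4 + C)/9 (w(C) = -(C + 4)*(C - 7)/9 = -(4 + C)*(-7 + C)/9 = -(-7 + C)*(4 + C)/9)
(√((-20 - 1*(-23)) + w(u(1, -3))))² = (√((-20 - 1*(-23)) + (28/9 - (4 - 1*(-3))²/9 + (4 - 1*(-3))/3)))² = (√((-20 + 23) + (28/9 - (4 + 3)²/9 + (4 + 3)/3)))² = (√(3 + (28/9 - ⅑*7² + (⅓)*7)))² = (√(3 + (28/9 - ⅑*49 + 7/3)))² = (√(3 + (28/9 - 49/9 + 7/3)))² = (√(3 + 0))² = (√3)² = 3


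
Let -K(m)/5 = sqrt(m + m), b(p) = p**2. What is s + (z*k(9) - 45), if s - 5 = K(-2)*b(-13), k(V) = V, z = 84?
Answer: 716 - 1690*I ≈ 716.0 - 1690.0*I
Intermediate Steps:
K(m) = -5*sqrt(2)*sqrt(m) (K(m) = -5*sqrt(m + m) = -5*sqrt(2)*sqrt(m))
s = 5 - 1690*I (s = 5 - 5*sqrt(2)*sqrt(-2)*(-13)**2 = 5 - 5*sqrt(2)*I*sqrt(2)*169 = 5 - 10*I*169 = 5 - 1690*I ≈ 5.0 - 1690.0*I)
s + (z*k(9) - 45) = (5 - 1690*I) + (84*9 - 45) = (5 - 1690*I) + (756 - 45) = (5 - 1690*I) + 711 = 716 - 1690*I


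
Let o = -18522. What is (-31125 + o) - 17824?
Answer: -67471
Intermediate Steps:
(-31125 + o) - 17824 = (-31125 - 18522) - 17824 = -49647 - 17824 = -67471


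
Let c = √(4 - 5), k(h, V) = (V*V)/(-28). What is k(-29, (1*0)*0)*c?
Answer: 0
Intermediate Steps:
k(h, V) = -V²/28 (k(h, V) = V²*(-1/28) = -V²/28)
c = I (c = √(-1) = I ≈ 1.0*I)
k(-29, (1*0)*0)*c = (-((1*0)*0)²/28)*I = (-(0*0)²/28)*I = (-1/28*0²)*I = (-1/28*0)*I = 0*I = 0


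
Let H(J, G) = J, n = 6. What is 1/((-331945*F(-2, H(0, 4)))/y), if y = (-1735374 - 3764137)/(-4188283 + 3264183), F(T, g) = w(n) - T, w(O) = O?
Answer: -5499511/2454002996000 ≈ -2.2410e-6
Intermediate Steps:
F(T, g) = 6 - T
y = 5499511/924100 (y = -5499511/(-924100) = -5499511*(-1/924100) = 5499511/924100 ≈ 5.9512)
1/((-331945*F(-2, H(0, 4)))/y) = 1/((-331945*(6 - 1*(-2)))/(5499511/924100)) = 1/(-331945*(6 + 2)*(924100/5499511)) = 1/(-331945*8*(924100/5499511)) = 1/(-2655560*924100/5499511) = 1/(-2454002996000/5499511) = -5499511/2454002996000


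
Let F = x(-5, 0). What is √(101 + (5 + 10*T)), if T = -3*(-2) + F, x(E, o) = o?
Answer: √166 ≈ 12.884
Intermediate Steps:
F = 0
T = 6 (T = -3*(-2) + 0 = 6 + 0 = 6)
√(101 + (5 + 10*T)) = √(101 + (5 + 10*6)) = √(101 + (5 + 60)) = √(101 + 65) = √166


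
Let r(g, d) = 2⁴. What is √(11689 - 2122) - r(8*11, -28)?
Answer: -16 + 3*√1063 ≈ 81.811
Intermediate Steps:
r(g, d) = 16
√(11689 - 2122) - r(8*11, -28) = √(11689 - 2122) - 1*16 = √9567 - 16 = 3*√1063 - 16 = -16 + 3*√1063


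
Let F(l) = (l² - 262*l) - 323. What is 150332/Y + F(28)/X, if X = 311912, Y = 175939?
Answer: 45680774159/54877485368 ≈ 0.83241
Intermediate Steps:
F(l) = -323 + l² - 262*l
150332/Y + F(28)/X = 150332/175939 + (-323 + 28² - 262*28)/311912 = 150332*(1/175939) + (-323 + 784 - 7336)*(1/311912) = 150332/175939 - 6875*1/311912 = 150332/175939 - 6875/311912 = 45680774159/54877485368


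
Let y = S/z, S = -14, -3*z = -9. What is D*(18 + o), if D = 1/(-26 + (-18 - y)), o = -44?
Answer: 39/59 ≈ 0.66102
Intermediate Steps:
z = 3 (z = -⅓*(-9) = 3)
y = -14/3 ≈ -4.6667
D = -3/118 (D = 1/(-26 + (-18 - 1*(-14/3))) = 1/(-26 + (-18 + 14/3)) = 1/(-26 - 40/3) = 1/(-118/3) = -3/118 ≈ -0.025424)
D*(18 + o) = -3*(18 - 44)/118 = -3/118*(-26) = 39/59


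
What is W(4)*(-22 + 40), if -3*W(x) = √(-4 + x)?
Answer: 0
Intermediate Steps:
W(x) = -√(-4 + x)/3
W(4)*(-22 + 40) = (-√(-4 + 4)/3)*(-22 + 40) = -√0/3*18 = -⅓*0*18 = 0*18 = 0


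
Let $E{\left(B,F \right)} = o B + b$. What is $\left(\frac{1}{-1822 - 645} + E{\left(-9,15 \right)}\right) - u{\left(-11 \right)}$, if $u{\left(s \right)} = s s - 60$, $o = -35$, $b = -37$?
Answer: $\frac{535338}{2467} \approx 217.0$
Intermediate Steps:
$E{\left(B,F \right)} = -37 - 35 B$ ($E{\left(B,F \right)} = - 35 B - 37 = -37 - 35 B$)
$u{\left(s \right)} = -60 + s^{2}$ ($u{\left(s \right)} = s^{2} - 60 = -60 + s^{2}$)
$\left(\frac{1}{-1822 - 645} + E{\left(-9,15 \right)}\right) - u{\left(-11 \right)} = \left(\frac{1}{-1822 - 645} - -278\right) - \left(-60 + \left(-11\right)^{2}\right) = \left(\frac{1}{-2467} + \left(-37 + 315\right)\right) - \left(-60 + 121\right) = \left(- \frac{1}{2467} + 278\right) - 61 = \frac{685825}{2467} - 61 = \frac{535338}{2467}$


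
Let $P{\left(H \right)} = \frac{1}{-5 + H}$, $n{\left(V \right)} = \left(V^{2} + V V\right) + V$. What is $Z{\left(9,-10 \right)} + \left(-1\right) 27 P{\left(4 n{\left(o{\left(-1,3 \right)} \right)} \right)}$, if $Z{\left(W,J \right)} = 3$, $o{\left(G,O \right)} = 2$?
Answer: $\frac{78}{35} \approx 2.2286$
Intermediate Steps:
$n{\left(V \right)} = V + 2 V^{2}$ ($n{\left(V \right)} = \left(V^{2} + V^{2}\right) + V = 2 V^{2} + V = V + 2 V^{2}$)
$Z{\left(9,-10 \right)} + \left(-1\right) 27 P{\left(4 n{\left(o{\left(-1,3 \right)} \right)} \right)} = 3 + \frac{\left(-1\right) 27}{-5 + 4 \cdot 2 \left(1 + 2 \cdot 2\right)} = 3 - \frac{27}{-5 + 4 \cdot 2 \left(1 + 4\right)} = 3 - \frac{27}{-5 + 4 \cdot 2 \cdot 5} = 3 - \frac{27}{-5 + 4 \cdot 10} = 3 - \frac{27}{-5 + 40} = 3 - \frac{27}{35} = \frac{78}{35}$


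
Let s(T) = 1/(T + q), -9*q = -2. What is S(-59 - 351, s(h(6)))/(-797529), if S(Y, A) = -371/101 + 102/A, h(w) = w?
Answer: -191191/241651287 ≈ -0.00079119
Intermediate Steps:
q = 2/9 (q = -⅑*(-2) = 2/9 ≈ 0.22222)
s(T) = 1/(2/9 + T) (s(T) = 1/(T + 2/9) = 1/(2/9 + T))
S(Y, A) = -371/101 + 102/A (S(Y, A) = -371*1/101 + 102/A = -371/101 + 102/A)
S(-59 - 351, s(h(6)))/(-797529) = (-371/101 + 102/((9/(2 + 9*6))))/(-797529) = (-371/101 + 102/((9/(2 + 54))))*(-1/797529) = (-371/101 + 102/((9/56)))*(-1/797529) = (-371/101 + 102/((9*(1/56))))*(-1/797529) = (-371/101 + 102/(9/56))*(-1/797529) = (-371/101 + 102*(56/9))*(-1/797529) = (-371/101 + 1904/3)*(-1/797529) = (191191/303)*(-1/797529) = -191191/241651287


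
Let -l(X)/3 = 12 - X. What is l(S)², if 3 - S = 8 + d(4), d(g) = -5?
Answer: 1296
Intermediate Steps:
S = 0 (S = 3 - (8 - 5) = 3 - 1*3 = 3 - 3 = 0)
l(X) = -36 + 3*X (l(X) = -3*(12 - X) = -36 + 3*X)
l(S)² = (-36 + 3*0)² = (-36 + 0)² = (-36)² = 1296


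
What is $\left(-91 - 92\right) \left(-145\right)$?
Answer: $26535$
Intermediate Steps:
$\left(-91 - 92\right) \left(-145\right) = \left(-183\right) \left(-145\right) = 26535$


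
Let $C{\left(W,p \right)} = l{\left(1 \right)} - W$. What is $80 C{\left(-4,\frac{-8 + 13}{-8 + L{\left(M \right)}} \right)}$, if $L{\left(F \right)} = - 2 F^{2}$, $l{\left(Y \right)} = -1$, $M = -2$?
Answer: $240$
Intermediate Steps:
$C{\left(W,p \right)} = -1 - W$
$80 C{\left(-4,\frac{-8 + 13}{-8 + L{\left(M \right)}} \right)} = 80 \left(-1 - -4\right) = 80 \left(-1 + 4\right) = 80 \cdot 3 = 240$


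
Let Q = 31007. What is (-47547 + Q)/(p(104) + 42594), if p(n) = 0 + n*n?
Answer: -1654/5341 ≈ -0.30968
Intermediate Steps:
p(n) = n**2 (p(n) = 0 + n**2 = n**2)
(-47547 + Q)/(p(104) + 42594) = (-47547 + 31007)/(104**2 + 42594) = -16540/(10816 + 42594) = -16540/53410 = -16540*1/53410 = -1654/5341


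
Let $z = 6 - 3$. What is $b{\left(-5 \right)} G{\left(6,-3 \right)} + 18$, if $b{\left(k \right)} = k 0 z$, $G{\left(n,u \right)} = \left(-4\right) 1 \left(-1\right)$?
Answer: $18$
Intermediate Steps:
$z = 3$
$G{\left(n,u \right)} = 4$ ($G{\left(n,u \right)} = \left(-4\right) \left(-1\right) = 4$)
$b{\left(k \right)} = 0$ ($b{\left(k \right)} = k 0 \cdot 3 = 0 \cdot 3 = 0$)
$b{\left(-5 \right)} G{\left(6,-3 \right)} + 18 = 0 \cdot 4 + 18 = 0 + 18 = 18$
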